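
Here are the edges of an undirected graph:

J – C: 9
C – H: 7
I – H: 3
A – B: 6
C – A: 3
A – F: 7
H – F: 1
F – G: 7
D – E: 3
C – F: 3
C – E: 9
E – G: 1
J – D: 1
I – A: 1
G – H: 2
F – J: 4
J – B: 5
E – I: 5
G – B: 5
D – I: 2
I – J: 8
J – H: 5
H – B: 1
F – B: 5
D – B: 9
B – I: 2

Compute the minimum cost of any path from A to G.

Shortest distances from A:
A: 0
I: 1  (via A)
B: 3  (via I)
C: 3  (via A)
D: 3  (via I)
H: 4  (via I)
J: 4  (via D)
F: 5  (via H)
E: 6  (via I)
G: 6  (via H)
Shortest route: A–I–H–G = 6.

6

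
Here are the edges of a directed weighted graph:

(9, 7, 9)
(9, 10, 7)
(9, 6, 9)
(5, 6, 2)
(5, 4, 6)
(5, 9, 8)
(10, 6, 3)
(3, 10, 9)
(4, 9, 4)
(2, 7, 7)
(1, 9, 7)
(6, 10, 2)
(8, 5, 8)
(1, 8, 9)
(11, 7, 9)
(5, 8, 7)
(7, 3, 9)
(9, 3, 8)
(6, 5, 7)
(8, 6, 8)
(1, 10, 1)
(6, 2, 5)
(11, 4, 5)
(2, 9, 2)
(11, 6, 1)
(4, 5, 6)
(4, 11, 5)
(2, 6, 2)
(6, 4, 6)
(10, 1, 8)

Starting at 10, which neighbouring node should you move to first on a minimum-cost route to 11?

6

Candidate routes:
10 → 6 → 5 → 4 → 11: 3+7+6+5 = 21
10 → 6 → 4 → 11: 3+6+5 = 14
Cheapest is 10 → 6 → 4 → 11 at 14.
So from 10 the first move is to 6.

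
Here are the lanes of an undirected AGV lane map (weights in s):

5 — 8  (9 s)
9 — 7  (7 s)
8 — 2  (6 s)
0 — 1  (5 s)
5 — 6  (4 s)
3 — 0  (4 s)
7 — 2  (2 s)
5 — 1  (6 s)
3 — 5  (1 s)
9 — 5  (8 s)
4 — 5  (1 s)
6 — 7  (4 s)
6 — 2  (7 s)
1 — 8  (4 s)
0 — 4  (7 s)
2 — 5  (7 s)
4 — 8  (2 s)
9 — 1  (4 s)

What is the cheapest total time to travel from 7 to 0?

Shortest distances from 7:
7: 0
2: 2  (via 7)
6: 4  (via 7)
9: 7  (via 7)
5: 8  (via 6)
8: 8  (via 2)
3: 9  (via 5)
4: 9  (via 5)
1: 11  (via 9)
0: 13  (via 3)
Shortest route: 7 → 6 → 5 → 3 → 0 = 13 s.

13 s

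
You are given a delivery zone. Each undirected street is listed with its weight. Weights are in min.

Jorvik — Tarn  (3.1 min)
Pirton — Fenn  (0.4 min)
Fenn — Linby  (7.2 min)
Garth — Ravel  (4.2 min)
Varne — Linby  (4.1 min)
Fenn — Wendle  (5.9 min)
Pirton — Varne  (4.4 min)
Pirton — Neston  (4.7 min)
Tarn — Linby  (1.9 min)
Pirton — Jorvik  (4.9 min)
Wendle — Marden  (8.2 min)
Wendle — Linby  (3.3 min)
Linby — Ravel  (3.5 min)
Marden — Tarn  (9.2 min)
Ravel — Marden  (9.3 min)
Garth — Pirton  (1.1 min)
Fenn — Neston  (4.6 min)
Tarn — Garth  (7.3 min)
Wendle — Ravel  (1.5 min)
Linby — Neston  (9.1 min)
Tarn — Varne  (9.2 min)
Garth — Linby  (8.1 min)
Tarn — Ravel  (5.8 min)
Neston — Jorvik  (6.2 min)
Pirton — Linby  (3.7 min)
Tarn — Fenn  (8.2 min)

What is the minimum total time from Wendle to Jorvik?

Compare a few routes:
Wendle - Ravel - Tarn - Jorvik: 1.5+5.8+3.1 = 10.4
Wendle - Fenn - Pirton - Jorvik: 5.9+0.4+4.9 = 11.2
Wendle - Linby - Tarn - Jorvik: 3.3+1.9+3.1 = 8.3
Wendle - Ravel - Linby - Tarn - Jorvik: 1.5+3.5+1.9+3.1 = 10
The minimum is 8.3 min via Wendle - Linby - Tarn - Jorvik.

8.3 min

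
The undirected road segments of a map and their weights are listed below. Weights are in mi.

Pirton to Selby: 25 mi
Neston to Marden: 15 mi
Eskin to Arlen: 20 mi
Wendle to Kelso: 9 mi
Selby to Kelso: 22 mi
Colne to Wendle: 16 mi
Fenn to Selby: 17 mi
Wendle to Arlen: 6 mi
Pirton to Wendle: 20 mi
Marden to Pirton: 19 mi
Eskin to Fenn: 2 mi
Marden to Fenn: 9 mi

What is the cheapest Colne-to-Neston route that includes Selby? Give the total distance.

88 mi

Shortest Colne→Selby: Colne → Wendle → Kelso → Selby = 47
Shortest Selby→Neston: Selby → Fenn → Marden → Neston = 41
Total via Selby: 47 + 41 = 88 mi.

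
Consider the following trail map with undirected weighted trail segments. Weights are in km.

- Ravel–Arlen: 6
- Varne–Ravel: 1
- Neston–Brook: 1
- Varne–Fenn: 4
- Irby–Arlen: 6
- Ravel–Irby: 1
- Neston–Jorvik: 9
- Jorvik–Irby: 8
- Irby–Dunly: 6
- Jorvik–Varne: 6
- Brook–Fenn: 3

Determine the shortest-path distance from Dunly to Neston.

16 km

Running Dijkstra from Dunly:
Dunly: 0
Irby: 6  (via Dunly)
Ravel: 7  (via Irby)
Varne: 8  (via Ravel)
Arlen: 12  (via Irby)
Fenn: 12  (via Varne)
Jorvik: 14  (via Irby)
Brook: 15  (via Fenn)
Neston: 16  (via Brook)
Shortest route: Dunly–Irby–Ravel–Varne–Fenn–Brook–Neston = 16 km.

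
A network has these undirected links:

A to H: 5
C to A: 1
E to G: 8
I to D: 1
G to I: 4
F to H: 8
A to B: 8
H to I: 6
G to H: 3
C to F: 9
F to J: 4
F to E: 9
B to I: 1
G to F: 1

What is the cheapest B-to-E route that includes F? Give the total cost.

Best B to F: B–I–G–F costing 6
Shortest F→E: F–E = 9
Total via F: 6 + 9 = 15.

15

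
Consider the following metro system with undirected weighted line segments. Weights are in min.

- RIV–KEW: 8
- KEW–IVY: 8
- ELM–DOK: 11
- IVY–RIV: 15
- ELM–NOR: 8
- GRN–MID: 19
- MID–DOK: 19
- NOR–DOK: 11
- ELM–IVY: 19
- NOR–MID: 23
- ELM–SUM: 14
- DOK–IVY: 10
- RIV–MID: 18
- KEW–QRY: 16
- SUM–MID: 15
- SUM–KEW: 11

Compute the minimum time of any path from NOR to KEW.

29 min

Enumerating some paths:
NOR–DOK–IVY–KEW: 11+10+8 = 29
NOR–ELM–SUM–KEW: 8+14+11 = 33
The minimum is 29 min via NOR–DOK–IVY–KEW.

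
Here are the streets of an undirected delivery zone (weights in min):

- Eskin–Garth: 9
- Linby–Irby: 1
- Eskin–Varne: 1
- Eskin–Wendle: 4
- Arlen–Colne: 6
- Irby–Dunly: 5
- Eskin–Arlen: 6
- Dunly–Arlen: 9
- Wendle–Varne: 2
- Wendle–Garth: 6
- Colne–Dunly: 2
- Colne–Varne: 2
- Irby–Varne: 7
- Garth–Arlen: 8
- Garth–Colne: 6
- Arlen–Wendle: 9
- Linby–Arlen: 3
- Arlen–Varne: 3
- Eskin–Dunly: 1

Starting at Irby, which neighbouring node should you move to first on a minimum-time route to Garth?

Candidate routes:
Irby - Linby - Arlen - Garth: 1+3+8 = 12
Irby - Dunly - Colne - Garth: 5+2+6 = 13
Irby - Varne - Colne - Garth: 7+2+6 = 15
Irby - Varne - Wendle - Garth: 7+2+6 = 15
Cheapest is Irby - Linby - Arlen - Garth at 12 min.
So from Irby the first move is to Linby.

Linby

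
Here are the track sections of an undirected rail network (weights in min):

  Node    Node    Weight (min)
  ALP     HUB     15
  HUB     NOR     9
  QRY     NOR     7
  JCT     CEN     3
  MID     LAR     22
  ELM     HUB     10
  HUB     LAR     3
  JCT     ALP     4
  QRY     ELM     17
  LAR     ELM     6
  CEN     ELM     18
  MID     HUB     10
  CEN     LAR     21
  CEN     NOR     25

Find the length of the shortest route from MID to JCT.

Settle nodes by increasing distance from MID:
MID: 0
HUB: 10  (via MID)
LAR: 13  (via HUB)
ELM: 19  (via LAR)
NOR: 19  (via HUB)
ALP: 25  (via HUB)
QRY: 26  (via NOR)
JCT: 29  (via ALP)
Shortest route: MID → HUB → ALP → JCT = 29 min.

29 min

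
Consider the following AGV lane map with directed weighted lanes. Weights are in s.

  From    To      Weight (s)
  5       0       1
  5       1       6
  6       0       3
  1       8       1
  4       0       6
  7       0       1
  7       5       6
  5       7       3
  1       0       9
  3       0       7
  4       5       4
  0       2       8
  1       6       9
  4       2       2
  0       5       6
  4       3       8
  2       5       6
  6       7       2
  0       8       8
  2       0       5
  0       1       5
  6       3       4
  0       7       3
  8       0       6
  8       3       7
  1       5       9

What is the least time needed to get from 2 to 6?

Settle nodes by increasing distance from 2:
2: 0
0: 5  (via 2)
5: 6  (via 2)
7: 8  (via 0)
1: 10  (via 0)
8: 11  (via 1)
3: 18  (via 8)
6: 19  (via 1)
Shortest route: 2 → 0 → 1 → 6 = 19 s.

19 s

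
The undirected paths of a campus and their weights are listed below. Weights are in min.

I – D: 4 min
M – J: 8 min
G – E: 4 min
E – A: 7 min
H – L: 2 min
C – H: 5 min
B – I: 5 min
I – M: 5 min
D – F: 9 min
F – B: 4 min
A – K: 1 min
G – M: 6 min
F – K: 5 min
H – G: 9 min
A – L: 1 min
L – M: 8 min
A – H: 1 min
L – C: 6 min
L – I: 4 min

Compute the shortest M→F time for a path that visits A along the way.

15 min

Shortest M→A: M–L–A = 9
Shortest A→F: A–K–F = 6
Total via A: 9 + 6 = 15 min.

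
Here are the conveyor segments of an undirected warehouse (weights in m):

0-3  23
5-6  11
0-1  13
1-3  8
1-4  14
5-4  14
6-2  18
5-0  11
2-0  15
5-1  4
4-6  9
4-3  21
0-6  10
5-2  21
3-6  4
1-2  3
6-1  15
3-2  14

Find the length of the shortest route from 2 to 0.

15 m

Compare a few routes:
2 - 0: 15 = 15
2 - 1 - 0: 3+13 = 16
Cheapest is 2 - 0 at 15 m.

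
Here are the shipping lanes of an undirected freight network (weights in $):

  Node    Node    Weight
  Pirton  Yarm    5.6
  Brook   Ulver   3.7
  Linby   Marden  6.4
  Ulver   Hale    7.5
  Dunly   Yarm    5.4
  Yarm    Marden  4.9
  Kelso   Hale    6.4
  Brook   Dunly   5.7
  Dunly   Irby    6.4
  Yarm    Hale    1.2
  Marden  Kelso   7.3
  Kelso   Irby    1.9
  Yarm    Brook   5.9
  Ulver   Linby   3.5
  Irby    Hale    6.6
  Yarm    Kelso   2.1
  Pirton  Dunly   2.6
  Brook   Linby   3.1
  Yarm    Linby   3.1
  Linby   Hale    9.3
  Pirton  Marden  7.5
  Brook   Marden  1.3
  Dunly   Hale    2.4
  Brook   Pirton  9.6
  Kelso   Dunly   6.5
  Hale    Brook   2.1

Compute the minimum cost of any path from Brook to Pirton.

$7.1

Candidate routes:
Brook–Hale–Dunly–Pirton: 2.1+2.4+2.6 = 7.1
Brook–Hale–Yarm–Pirton: 2.1+1.2+5.6 = 8.9
Brook–Dunly–Pirton: 5.7+2.6 = 8.3
Brook–Marden–Pirton: 1.3+7.5 = 8.8
Cheapest is Brook–Hale–Dunly–Pirton at $7.1.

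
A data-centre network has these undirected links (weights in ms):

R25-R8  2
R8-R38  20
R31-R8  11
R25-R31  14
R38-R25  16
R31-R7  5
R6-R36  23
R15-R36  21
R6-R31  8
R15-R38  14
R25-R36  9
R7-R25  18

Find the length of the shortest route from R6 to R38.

Compare a few routes:
R6 → R31 → R8 → R38: 8+11+20 = 39
R6 → R31 → R8 → R25 → R38: 8+11+2+16 = 37
R6 → R31 → R25 → R8 → R38: 8+14+2+20 = 44
R6 → R31 → R25 → R38: 8+14+16 = 38
Cheapest is R6 → R31 → R8 → R25 → R38 at 37 ms.

37 ms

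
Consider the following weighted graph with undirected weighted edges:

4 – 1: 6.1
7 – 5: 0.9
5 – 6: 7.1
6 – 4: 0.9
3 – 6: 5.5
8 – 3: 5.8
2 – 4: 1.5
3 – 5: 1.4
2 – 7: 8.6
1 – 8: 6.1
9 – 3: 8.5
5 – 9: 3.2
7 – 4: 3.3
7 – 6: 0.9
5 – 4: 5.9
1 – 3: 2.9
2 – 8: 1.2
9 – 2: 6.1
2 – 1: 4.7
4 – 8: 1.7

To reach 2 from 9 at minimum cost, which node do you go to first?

2

Enumerating some paths:
9 - 5 - 7 - 6 - 4 - 8 - 2: 3.2+0.9+0.9+0.9+1.7+1.2 = 8.8
9 - 2: 6.1 = 6.1
9 - 5 - 7 - 4 - 2: 3.2+0.9+3.3+1.5 = 8.9
9 - 5 - 7 - 6 - 4 - 2: 3.2+0.9+0.9+0.9+1.5 = 7.4
The minimum is 6.1 via 9 - 2.
So from 9 the first move is to 2.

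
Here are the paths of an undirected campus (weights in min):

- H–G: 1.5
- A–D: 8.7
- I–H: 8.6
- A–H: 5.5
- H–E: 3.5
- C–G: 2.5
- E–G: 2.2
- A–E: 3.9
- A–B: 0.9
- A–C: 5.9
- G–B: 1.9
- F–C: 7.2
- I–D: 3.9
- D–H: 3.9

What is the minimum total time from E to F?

Settle nodes by increasing distance from E:
E: 0
G: 2.2  (via E)
H: 3.5  (via E)
A: 3.9  (via E)
B: 4.1  (via G)
C: 4.7  (via G)
D: 7.4  (via H)
I: 11.3  (via D)
F: 11.9  (via C)
Shortest route: E–G–C–F = 11.9 min.

11.9 min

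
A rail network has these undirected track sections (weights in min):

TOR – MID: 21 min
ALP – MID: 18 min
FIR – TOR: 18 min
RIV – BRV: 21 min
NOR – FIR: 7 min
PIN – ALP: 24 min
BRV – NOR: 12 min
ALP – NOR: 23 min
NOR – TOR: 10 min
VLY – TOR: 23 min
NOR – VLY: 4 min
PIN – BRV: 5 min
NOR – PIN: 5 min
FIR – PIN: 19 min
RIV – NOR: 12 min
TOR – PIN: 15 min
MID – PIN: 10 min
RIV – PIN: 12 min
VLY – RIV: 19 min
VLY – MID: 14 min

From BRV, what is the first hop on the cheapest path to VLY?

Candidate routes:
BRV → PIN → NOR → VLY: 5+5+4 = 14
BRV → NOR → VLY: 12+4 = 16
The minimum is 14 min via BRV → PIN → NOR → VLY.
So from BRV the first move is to PIN.

PIN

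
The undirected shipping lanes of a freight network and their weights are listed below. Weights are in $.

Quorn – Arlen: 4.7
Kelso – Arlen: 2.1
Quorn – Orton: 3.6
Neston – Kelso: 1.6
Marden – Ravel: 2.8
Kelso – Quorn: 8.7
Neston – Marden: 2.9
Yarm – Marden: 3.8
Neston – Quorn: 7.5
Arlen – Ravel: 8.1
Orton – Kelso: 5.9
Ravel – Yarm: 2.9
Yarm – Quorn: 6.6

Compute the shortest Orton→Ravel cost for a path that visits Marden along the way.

Shortest Orton→Marden: Orton–Kelso–Neston–Marden = 10.4
Best Marden to Ravel: Marden–Ravel costing 2.8
Total via Marden: 10.4 + 2.8 = $13.2.

$13.2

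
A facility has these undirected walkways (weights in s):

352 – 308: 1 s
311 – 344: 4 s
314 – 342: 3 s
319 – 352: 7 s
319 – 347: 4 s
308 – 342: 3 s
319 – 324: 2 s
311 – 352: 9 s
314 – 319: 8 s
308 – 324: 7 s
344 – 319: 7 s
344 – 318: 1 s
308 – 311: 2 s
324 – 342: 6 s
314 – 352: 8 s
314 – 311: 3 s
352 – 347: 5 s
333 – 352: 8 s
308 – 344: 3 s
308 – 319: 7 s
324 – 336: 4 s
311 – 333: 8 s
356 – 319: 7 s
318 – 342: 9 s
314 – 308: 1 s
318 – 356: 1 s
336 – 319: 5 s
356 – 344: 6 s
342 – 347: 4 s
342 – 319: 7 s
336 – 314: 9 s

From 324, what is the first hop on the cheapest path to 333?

Compare a few routes:
324–319–352–333: 2+7+8 = 17
324–342–308–352–333: 6+3+1+8 = 18
324–308–352–333: 7+1+8 = 16
324–308–311–333: 7+2+8 = 17
The minimum is 16 s via 324–308–352–333.
So from 324 the first move is to 308.

308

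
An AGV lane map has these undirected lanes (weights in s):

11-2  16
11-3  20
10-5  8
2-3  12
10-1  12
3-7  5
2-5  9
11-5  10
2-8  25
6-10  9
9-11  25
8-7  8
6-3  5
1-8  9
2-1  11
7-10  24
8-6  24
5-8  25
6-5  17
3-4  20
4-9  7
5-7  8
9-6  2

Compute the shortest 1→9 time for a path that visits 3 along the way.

29 s

Shortest 1→3: 1–8–7–3 = 22
Shortest 3→9: 3–6–9 = 7
Total via 3: 22 + 7 = 29 s.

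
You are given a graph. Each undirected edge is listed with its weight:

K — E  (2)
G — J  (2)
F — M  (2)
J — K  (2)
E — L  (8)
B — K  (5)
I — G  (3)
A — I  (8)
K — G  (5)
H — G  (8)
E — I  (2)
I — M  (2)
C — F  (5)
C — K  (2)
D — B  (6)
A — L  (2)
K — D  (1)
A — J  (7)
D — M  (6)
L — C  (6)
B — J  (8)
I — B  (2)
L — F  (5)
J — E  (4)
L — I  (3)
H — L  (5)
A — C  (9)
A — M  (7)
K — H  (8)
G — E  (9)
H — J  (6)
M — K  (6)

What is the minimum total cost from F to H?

Compare a few routes:
F–C–K–H: 5+2+8 = 15
F–L–H: 5+5 = 10
F–C–K–J–H: 5+2+2+6 = 15
F–M–I–L–H: 2+2+3+5 = 12
Cheapest is F–L–H at 10.

10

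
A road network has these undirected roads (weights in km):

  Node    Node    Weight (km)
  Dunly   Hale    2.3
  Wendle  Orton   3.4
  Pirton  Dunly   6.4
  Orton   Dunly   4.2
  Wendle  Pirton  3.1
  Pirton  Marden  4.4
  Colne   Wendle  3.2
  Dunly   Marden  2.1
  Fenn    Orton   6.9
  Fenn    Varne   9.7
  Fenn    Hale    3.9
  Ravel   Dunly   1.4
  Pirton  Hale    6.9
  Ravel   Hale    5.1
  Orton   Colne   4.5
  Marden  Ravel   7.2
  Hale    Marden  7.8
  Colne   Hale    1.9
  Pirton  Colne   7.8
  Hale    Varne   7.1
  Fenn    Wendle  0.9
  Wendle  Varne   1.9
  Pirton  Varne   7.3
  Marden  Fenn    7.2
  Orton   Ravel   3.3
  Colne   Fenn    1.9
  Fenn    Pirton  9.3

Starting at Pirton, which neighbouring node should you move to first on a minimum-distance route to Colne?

Enumerating some paths:
Pirton–Wendle–Fenn–Colne: 3.1+0.9+1.9 = 5.9
Pirton–Wendle–Colne: 3.1+3.2 = 6.3
Cheapest is Pirton–Wendle–Fenn–Colne at 5.9 km.
So from Pirton the first move is to Wendle.

Wendle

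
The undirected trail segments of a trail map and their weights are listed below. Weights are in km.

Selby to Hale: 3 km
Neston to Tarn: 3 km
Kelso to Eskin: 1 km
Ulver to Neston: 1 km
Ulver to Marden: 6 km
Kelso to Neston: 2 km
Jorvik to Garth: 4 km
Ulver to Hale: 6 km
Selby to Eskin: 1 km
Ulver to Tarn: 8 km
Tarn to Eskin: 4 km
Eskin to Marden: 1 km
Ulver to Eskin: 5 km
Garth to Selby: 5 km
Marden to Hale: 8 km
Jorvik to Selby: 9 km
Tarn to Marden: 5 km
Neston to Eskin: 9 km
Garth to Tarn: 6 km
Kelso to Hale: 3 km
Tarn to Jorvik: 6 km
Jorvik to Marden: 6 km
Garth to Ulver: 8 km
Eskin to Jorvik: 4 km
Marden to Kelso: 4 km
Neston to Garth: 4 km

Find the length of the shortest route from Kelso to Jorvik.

5 km

Shortest distances from Kelso:
Kelso: 0
Eskin: 1  (via Kelso)
Neston: 2  (via Kelso)
Marden: 2  (via Eskin)
Selby: 2  (via Eskin)
Ulver: 3  (via Neston)
Hale: 3  (via Kelso)
Jorvik: 5  (via Eskin)
Shortest route: Kelso–Eskin–Jorvik = 5 km.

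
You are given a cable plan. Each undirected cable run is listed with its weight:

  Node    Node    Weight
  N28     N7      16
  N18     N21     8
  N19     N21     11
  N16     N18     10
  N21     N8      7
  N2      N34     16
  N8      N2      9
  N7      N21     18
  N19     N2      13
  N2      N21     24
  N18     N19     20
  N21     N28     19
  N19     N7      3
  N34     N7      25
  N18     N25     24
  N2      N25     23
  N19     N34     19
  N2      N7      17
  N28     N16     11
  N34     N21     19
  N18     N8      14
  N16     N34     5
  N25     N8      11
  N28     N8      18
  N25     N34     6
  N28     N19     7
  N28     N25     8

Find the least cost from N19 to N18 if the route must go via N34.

Shortest N19→N34: N19 → N34 = 19
Shortest N34→N18: N34 → N16 → N18 = 15
Total via N34: 19 + 15 = 34.

34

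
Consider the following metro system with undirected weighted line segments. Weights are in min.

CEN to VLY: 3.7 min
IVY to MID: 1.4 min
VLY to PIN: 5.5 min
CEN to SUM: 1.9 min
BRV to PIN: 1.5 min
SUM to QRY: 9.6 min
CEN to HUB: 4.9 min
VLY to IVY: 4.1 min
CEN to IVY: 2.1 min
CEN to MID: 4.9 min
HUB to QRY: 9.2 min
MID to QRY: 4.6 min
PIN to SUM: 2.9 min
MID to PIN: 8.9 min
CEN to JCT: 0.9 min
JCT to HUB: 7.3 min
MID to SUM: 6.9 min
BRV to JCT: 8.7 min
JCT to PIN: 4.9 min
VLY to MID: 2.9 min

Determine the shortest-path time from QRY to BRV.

Shortest distances from QRY:
QRY: 0
MID: 4.6  (via QRY)
IVY: 6  (via MID)
VLY: 7.5  (via MID)
CEN: 8.1  (via IVY)
JCT: 9  (via CEN)
HUB: 9.2  (via QRY)
SUM: 9.6  (via QRY)
PIN: 12.5  (via SUM)
BRV: 14  (via PIN)
Shortest route: QRY–SUM–PIN–BRV = 14 min.

14 min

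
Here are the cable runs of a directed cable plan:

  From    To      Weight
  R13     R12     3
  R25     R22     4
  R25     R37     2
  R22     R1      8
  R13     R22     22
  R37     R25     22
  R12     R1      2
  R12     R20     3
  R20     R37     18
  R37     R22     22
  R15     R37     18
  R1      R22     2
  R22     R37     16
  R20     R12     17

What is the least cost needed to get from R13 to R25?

Running Dijkstra from R13:
R13: 0
R12: 3  (via R13)
R1: 5  (via R12)
R20: 6  (via R12)
R22: 7  (via R1)
R37: 23  (via R22)
R25: 45  (via R37)
Shortest route: R13–R12–R1–R22–R37–R25 = 45.

45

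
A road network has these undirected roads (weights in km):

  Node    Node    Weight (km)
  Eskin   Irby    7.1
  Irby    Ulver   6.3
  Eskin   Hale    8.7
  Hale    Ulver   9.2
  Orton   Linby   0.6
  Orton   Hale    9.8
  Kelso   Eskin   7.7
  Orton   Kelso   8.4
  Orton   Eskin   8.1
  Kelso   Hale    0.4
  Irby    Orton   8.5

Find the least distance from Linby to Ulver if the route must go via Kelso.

18.6 km

Best Linby to Kelso: Linby → Orton → Kelso costing 9
Shortest Kelso→Ulver: Kelso → Hale → Ulver = 9.6
Total via Kelso: 9 + 9.6 = 18.6 km.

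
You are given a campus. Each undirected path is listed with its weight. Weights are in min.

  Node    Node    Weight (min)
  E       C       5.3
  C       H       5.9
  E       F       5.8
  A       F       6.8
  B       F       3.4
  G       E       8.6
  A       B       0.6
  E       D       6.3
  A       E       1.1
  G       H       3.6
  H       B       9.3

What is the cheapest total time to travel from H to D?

Compare a few routes:
H–G–E–D: 3.6+8.6+6.3 = 18.5
H–B–A–E–D: 9.3+0.6+1.1+6.3 = 17.3
H–C–E–D: 5.9+5.3+6.3 = 17.5
The minimum is 17.3 min via H–B–A–E–D.

17.3 min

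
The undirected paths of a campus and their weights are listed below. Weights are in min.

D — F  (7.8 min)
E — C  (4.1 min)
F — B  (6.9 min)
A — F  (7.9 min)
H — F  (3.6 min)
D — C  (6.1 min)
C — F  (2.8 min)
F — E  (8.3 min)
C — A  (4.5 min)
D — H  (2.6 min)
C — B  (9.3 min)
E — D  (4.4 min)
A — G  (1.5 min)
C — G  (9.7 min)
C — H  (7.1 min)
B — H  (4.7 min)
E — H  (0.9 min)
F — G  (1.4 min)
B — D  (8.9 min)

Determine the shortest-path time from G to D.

Settle nodes by increasing distance from G:
G: 0
F: 1.4  (via G)
A: 1.5  (via G)
C: 4.2  (via F)
H: 5  (via F)
E: 5.9  (via H)
D: 7.6  (via H)
Shortest route: G–F–H–D = 7.6 min.

7.6 min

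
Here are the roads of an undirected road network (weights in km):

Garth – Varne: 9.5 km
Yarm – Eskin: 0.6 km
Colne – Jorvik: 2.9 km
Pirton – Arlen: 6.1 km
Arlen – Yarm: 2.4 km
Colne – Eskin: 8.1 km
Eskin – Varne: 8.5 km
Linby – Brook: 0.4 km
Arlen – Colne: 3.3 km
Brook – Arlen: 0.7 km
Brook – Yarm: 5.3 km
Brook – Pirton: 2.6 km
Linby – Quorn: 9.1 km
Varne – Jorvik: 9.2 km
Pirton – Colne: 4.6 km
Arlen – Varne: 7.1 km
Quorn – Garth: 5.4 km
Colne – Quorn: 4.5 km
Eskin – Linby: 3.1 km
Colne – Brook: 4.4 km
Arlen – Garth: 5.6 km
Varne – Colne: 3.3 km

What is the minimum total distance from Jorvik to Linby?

Shortest distances from Jorvik:
Jorvik: 0
Colne: 2.9  (via Jorvik)
Arlen: 6.2  (via Colne)
Varne: 6.2  (via Colne)
Brook: 6.9  (via Arlen)
Linby: 7.3  (via Brook)
Shortest route: Jorvik → Colne → Arlen → Brook → Linby = 7.3 km.

7.3 km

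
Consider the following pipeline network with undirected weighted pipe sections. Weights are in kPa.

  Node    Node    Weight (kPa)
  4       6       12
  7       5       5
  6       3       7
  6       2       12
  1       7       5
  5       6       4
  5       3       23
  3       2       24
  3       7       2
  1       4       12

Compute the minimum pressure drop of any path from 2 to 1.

26 kPa

Settle nodes by increasing distance from 2:
2: 0
6: 12  (via 2)
5: 16  (via 6)
3: 19  (via 6)
7: 21  (via 5)
4: 24  (via 6)
1: 26  (via 7)
Shortest route: 2–6–5–7–1 = 26 kPa.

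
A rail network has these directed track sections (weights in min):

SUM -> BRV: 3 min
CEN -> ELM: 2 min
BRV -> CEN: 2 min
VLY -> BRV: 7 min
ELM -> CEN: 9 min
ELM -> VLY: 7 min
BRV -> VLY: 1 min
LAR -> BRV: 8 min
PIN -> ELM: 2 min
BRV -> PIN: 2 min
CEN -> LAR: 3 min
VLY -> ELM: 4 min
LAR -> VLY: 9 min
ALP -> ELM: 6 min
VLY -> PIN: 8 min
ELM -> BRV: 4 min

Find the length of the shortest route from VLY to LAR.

Shortest distances from VLY:
VLY: 0
ELM: 4  (via VLY)
BRV: 7  (via VLY)
PIN: 8  (via VLY)
CEN: 9  (via BRV)
LAR: 12  (via CEN)
Shortest route: VLY → BRV → CEN → LAR = 12 min.

12 min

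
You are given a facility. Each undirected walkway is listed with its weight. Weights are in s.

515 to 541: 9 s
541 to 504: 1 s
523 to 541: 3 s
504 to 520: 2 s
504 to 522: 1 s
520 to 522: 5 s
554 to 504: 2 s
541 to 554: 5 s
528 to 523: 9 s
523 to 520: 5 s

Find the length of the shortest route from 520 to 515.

12 s

Settle nodes by increasing distance from 520:
520: 0
504: 2  (via 520)
522: 3  (via 504)
541: 3  (via 504)
554: 4  (via 504)
523: 5  (via 520)
515: 12  (via 541)
Shortest route: 520 → 504 → 541 → 515 = 12 s.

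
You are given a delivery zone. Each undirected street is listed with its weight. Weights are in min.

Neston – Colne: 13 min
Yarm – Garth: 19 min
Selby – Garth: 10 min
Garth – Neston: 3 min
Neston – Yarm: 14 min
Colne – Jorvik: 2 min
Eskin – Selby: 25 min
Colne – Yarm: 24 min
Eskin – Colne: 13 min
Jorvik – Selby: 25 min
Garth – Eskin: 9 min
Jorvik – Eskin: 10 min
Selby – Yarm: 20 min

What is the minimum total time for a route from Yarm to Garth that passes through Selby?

30 min

Shortest Yarm→Selby: Yarm–Selby = 20
Shortest Selby→Garth: Selby–Garth = 10
Total via Selby: 20 + 10 = 30 min.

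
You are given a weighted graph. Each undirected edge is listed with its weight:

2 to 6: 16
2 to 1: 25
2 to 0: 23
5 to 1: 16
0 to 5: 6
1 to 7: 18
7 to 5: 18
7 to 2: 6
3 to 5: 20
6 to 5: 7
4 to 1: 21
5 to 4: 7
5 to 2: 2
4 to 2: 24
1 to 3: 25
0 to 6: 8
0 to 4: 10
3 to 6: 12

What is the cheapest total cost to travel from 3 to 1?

Shortest distances from 3:
3: 0
6: 12  (via 3)
5: 19  (via 6)
0: 20  (via 6)
2: 21  (via 5)
1: 25  (via 3)
Shortest route: 3–1 = 25.

25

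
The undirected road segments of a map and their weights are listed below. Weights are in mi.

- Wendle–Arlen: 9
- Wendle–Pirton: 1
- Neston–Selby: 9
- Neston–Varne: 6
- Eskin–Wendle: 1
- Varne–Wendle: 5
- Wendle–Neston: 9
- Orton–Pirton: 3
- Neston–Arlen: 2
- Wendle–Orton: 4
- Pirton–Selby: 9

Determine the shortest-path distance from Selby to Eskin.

11 mi

Running Dijkstra from Selby:
Selby: 0
Neston: 9  (via Selby)
Pirton: 9  (via Selby)
Wendle: 10  (via Pirton)
Eskin: 11  (via Wendle)
Shortest route: Selby → Pirton → Wendle → Eskin = 11 mi.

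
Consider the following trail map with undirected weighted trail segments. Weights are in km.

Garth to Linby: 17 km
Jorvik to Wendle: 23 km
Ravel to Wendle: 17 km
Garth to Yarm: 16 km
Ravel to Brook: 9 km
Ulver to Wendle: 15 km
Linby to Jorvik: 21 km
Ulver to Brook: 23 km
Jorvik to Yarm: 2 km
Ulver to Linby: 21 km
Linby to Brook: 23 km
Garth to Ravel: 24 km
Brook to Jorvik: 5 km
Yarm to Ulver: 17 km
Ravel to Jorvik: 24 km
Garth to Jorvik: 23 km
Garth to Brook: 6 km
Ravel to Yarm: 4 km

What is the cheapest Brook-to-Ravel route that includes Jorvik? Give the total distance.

11 km

Best Brook to Jorvik: Brook → Jorvik costing 5
Best Jorvik to Ravel: Jorvik → Yarm → Ravel costing 6
Total via Jorvik: 5 + 6 = 11 km.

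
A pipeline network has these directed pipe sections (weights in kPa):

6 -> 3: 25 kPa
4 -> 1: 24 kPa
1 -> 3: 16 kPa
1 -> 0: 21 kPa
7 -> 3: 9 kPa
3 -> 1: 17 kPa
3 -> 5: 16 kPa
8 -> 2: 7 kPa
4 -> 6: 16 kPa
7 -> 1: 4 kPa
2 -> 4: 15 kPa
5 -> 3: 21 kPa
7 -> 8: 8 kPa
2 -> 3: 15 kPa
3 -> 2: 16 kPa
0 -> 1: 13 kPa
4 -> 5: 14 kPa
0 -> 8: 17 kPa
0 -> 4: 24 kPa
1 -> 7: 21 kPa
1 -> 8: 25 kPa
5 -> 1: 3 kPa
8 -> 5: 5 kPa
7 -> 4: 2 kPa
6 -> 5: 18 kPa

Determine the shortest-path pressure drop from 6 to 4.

44 kPa

Enumerating some paths:
6 - 3 - 2 - 4: 25+16+15 = 56
6 - 5 - 1 - 7 - 4: 18+3+21+2 = 44
The minimum is 44 kPa via 6 - 5 - 1 - 7 - 4.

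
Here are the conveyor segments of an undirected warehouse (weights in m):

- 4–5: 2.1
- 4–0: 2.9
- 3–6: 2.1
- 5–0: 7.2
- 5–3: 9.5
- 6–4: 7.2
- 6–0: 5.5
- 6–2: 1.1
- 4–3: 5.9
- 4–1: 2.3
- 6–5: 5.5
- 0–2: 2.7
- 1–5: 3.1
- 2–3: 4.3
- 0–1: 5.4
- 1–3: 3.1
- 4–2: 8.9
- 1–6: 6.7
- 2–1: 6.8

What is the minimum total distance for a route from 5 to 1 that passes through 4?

4.4 m

Best 5 to 4: 5–4 costing 2.1
Shortest 4→1: 4–1 = 2.3
Total via 4: 2.1 + 2.3 = 4.4 m.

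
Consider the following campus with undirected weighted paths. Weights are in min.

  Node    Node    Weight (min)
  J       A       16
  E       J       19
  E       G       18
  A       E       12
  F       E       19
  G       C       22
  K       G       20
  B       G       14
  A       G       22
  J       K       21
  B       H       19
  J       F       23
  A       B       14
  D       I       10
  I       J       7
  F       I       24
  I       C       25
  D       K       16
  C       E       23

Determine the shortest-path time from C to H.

Compare a few routes:
C–G–B–H: 22+14+19 = 55
C–E–A–B–H: 23+12+14+19 = 68
The minimum is 55 min via C–G–B–H.

55 min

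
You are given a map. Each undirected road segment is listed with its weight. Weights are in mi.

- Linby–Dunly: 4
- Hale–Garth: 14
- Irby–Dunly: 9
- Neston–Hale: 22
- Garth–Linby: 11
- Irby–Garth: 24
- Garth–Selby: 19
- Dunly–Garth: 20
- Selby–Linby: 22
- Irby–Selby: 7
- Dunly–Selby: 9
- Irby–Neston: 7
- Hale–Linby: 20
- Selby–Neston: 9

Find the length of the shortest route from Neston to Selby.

Settle nodes by increasing distance from Neston:
Neston: 0
Irby: 7  (via Neston)
Selby: 9  (via Neston)
Shortest route: Neston–Selby = 9 mi.

9 mi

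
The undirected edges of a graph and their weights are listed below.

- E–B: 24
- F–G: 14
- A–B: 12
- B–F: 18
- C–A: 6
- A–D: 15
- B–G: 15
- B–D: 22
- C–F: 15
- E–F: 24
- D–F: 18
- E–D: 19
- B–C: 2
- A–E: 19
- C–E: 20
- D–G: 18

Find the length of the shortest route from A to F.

Enumerating some paths:
A - C - B - F: 6+2+18 = 26
A - C - F: 6+15 = 21
The minimum is 21 via A - C - F.

21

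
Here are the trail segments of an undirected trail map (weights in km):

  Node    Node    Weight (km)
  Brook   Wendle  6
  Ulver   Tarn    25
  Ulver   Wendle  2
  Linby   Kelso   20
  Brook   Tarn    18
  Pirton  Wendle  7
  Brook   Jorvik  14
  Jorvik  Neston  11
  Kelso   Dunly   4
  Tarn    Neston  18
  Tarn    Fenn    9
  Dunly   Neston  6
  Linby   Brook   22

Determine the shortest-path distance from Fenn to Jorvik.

Running Dijkstra from Fenn:
Fenn: 0
Tarn: 9  (via Fenn)
Neston: 27  (via Tarn)
Brook: 27  (via Tarn)
Dunly: 33  (via Neston)
Wendle: 33  (via Brook)
Ulver: 34  (via Tarn)
Kelso: 37  (via Dunly)
Jorvik: 38  (via Neston)
Shortest route: Fenn–Tarn–Neston–Jorvik = 38 km.

38 km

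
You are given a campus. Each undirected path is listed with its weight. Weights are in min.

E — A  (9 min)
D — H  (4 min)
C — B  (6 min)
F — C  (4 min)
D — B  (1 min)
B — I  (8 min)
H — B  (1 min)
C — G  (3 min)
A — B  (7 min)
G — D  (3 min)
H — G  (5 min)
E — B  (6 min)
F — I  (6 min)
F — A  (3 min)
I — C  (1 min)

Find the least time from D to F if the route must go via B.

Shortest D→B: D–B = 1
Shortest B→F: B–C–F = 10
Total via B: 1 + 10 = 11 min.

11 min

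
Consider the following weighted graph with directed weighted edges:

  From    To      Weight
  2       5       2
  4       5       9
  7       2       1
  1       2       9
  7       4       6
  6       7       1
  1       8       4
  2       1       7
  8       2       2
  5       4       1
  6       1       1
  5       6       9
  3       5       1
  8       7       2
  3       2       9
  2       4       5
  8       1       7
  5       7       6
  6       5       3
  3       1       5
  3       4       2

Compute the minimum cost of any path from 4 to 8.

Enumerating some paths:
4 - 5 - 6 - 7 - 2 - 1 - 8: 9+9+1+1+7+4 = 31
4 - 5 - 7 - 2 - 1 - 8: 9+6+1+7+4 = 27
4 - 5 - 6 - 1 - 8: 9+9+1+4 = 23
The minimum is 23 via 4 - 5 - 6 - 1 - 8.

23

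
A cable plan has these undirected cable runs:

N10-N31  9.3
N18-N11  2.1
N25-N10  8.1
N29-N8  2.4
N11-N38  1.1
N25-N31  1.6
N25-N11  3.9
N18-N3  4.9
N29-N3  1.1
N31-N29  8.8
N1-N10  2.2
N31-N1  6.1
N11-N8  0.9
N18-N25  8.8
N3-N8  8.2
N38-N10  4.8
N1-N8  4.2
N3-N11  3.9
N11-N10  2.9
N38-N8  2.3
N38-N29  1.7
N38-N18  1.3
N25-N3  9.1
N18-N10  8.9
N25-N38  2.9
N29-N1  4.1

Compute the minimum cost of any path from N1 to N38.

Settle nodes by increasing distance from N1:
N1: 0
N10: 2.2  (via N1)
N29: 4.1  (via N1)
N8: 4.2  (via N1)
N11: 5.1  (via N10)
N3: 5.2  (via N29)
N38: 5.8  (via N29)
Shortest route: N1 → N29 → N38 = 5.8.

5.8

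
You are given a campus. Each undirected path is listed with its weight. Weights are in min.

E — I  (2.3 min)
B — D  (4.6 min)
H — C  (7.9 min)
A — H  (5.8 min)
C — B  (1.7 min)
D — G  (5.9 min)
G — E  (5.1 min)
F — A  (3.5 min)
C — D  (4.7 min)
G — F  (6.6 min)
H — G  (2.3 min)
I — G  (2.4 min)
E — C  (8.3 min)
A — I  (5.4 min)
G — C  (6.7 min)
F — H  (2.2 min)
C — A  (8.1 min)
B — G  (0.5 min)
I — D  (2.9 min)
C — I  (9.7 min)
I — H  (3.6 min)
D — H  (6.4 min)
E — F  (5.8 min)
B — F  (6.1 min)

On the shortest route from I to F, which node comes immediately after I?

H

Compare a few routes:
I–E–F: 2.3+5.8 = 8.1
I–H–F: 3.6+2.2 = 5.8
I–G–H–F: 2.4+2.3+2.2 = 6.9
The minimum is 5.8 min via I–H–F.
So from I the first move is to H.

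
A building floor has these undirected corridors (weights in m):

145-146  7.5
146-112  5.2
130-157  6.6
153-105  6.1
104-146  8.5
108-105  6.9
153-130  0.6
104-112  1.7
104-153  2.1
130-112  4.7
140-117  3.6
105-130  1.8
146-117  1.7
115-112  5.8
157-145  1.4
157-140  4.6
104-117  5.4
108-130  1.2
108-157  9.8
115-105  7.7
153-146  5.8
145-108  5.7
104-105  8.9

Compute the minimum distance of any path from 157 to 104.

Enumerating some paths:
157 - 145 - 108 - 130 - 153 - 104: 1.4+5.7+1.2+0.6+2.1 = 11
157 - 140 - 117 - 104: 4.6+3.6+5.4 = 13.6
157 - 130 - 112 - 104: 6.6+4.7+1.7 = 13
157 - 130 - 153 - 104: 6.6+0.6+2.1 = 9.3
The minimum is 9.3 m via 157 - 130 - 153 - 104.

9.3 m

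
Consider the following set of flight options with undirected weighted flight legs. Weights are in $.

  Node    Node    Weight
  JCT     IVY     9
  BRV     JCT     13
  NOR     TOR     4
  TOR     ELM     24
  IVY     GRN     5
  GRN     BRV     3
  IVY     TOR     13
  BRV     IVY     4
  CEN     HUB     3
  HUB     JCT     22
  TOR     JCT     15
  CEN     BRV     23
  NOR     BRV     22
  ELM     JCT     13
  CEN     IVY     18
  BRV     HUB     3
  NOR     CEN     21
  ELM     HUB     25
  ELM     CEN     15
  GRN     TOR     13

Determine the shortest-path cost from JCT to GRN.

Shortest distances from JCT:
JCT: 0
IVY: 9  (via JCT)
BRV: 13  (via JCT)
ELM: 13  (via JCT)
GRN: 14  (via IVY)
Shortest route: JCT–IVY–GRN = $14.

$14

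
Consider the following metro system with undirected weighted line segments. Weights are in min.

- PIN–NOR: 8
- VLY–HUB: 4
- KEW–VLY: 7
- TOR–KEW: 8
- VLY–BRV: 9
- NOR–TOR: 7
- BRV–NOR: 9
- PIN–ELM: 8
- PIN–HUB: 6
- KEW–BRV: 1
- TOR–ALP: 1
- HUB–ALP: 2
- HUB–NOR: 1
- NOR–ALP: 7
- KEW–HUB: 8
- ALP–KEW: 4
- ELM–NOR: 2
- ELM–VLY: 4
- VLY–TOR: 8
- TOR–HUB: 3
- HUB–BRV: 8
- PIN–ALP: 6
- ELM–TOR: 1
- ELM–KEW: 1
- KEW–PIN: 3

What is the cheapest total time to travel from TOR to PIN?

Settle nodes by increasing distance from TOR:
TOR: 0
ELM: 1  (via TOR)
ALP: 1  (via TOR)
KEW: 2  (via ELM)
HUB: 3  (via TOR)
BRV: 3  (via KEW)
NOR: 3  (via ELM)
VLY: 5  (via ELM)
PIN: 5  (via KEW)
Shortest route: TOR → ELM → KEW → PIN = 5 min.

5 min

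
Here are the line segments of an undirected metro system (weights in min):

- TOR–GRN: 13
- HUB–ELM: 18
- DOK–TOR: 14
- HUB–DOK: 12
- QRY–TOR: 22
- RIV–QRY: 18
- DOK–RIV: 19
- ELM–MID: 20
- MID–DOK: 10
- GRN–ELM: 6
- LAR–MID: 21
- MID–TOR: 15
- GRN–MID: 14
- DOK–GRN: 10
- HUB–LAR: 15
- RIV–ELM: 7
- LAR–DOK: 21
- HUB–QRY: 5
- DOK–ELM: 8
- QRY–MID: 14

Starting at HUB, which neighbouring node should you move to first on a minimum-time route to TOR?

DOK

Candidate routes:
HUB → DOK → TOR: 12+14 = 26
HUB → QRY → MID → TOR: 5+14+15 = 34
HUB → QRY → TOR: 5+22 = 27
Cheapest is HUB → DOK → TOR at 26 min.
So from HUB the first move is to DOK.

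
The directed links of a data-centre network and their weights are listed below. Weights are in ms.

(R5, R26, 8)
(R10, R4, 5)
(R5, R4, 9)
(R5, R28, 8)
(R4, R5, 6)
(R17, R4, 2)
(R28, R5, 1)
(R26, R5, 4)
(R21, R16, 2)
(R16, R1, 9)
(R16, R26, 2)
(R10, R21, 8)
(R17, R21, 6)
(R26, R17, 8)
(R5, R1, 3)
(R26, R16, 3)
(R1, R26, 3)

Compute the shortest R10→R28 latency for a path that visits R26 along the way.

Shortest R10→R26: R10–R21–R16–R26 = 12
Best R26 to R28: R26–R5–R28 costing 12
Total via R26: 12 + 12 = 24 ms.

24 ms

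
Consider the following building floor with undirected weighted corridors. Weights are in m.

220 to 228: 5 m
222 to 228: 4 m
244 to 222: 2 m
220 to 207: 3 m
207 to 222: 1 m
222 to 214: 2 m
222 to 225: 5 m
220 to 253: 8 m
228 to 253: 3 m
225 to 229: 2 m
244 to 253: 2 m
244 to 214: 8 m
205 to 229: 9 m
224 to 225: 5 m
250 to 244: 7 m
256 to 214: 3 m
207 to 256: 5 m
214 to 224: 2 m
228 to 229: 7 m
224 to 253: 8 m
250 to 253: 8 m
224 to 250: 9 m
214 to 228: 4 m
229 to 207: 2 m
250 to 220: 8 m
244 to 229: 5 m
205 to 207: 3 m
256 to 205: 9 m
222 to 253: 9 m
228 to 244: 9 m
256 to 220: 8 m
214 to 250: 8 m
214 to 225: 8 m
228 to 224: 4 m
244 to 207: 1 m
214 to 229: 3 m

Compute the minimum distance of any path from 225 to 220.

7 m

Shortest distances from 225:
225: 0
229: 2  (via 225)
207: 4  (via 229)
244: 5  (via 207)
214: 5  (via 229)
222: 5  (via 225)
224: 5  (via 225)
220: 7  (via 207)
Shortest route: 225–229–207–220 = 7 m.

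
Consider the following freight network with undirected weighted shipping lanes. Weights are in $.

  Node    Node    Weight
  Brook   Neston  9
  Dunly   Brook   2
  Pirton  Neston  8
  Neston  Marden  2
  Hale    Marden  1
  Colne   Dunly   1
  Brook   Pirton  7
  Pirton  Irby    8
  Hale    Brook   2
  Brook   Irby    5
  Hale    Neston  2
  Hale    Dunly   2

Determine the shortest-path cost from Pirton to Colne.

Shortest distances from Pirton:
Pirton: 0
Brook: 7  (via Pirton)
Neston: 8  (via Pirton)
Irby: 8  (via Pirton)
Hale: 9  (via Brook)
Dunly: 9  (via Brook)
Marden: 10  (via Neston)
Colne: 10  (via Dunly)
Shortest route: Pirton–Brook–Dunly–Colne = $10.

$10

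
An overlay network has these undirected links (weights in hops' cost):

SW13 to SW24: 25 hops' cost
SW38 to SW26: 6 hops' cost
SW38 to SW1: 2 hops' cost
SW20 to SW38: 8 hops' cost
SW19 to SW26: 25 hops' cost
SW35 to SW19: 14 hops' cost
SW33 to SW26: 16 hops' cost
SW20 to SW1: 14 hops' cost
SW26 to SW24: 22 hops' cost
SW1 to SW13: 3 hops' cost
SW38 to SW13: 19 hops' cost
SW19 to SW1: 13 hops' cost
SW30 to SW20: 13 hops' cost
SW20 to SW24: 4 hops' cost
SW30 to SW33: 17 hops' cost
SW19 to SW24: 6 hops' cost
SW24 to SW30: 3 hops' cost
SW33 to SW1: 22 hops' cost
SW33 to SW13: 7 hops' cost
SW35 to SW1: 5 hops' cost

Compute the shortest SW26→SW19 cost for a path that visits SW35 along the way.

Best SW26 to SW35: SW26 → SW38 → SW1 → SW35 costing 13
Shortest SW35→SW19: SW35 → SW19 = 14
Total via SW35: 13 + 14 = 27 hops' cost.

27 hops' cost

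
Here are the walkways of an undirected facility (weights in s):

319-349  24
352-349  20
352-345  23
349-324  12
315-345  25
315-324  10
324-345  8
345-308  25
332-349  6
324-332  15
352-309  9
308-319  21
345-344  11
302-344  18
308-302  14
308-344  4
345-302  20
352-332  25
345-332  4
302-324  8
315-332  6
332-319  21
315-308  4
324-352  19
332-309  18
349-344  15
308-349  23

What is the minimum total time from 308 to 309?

28 s

Shortest distances from 308:
308: 0
344: 4  (via 308)
315: 4  (via 308)
332: 10  (via 315)
324: 14  (via 315)
302: 14  (via 308)
345: 14  (via 332)
349: 16  (via 332)
319: 21  (via 308)
309: 28  (via 332)
Shortest route: 308–315–332–309 = 28 s.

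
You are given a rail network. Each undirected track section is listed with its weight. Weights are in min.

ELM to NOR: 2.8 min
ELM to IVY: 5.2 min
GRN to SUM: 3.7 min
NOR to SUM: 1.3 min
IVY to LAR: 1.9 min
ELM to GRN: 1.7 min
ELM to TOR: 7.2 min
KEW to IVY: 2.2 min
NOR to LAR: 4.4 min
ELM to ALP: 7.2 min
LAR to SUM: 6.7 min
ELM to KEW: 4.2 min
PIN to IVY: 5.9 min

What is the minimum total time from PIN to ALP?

Settle nodes by increasing distance from PIN:
PIN: 0
IVY: 5.9  (via PIN)
LAR: 7.8  (via IVY)
KEW: 8.1  (via IVY)
ELM: 11.1  (via IVY)
NOR: 12.2  (via LAR)
GRN: 12.8  (via ELM)
SUM: 13.5  (via NOR)
ALP: 18.3  (via ELM)
Shortest route: PIN–IVY–ELM–ALP = 18.3 min.

18.3 min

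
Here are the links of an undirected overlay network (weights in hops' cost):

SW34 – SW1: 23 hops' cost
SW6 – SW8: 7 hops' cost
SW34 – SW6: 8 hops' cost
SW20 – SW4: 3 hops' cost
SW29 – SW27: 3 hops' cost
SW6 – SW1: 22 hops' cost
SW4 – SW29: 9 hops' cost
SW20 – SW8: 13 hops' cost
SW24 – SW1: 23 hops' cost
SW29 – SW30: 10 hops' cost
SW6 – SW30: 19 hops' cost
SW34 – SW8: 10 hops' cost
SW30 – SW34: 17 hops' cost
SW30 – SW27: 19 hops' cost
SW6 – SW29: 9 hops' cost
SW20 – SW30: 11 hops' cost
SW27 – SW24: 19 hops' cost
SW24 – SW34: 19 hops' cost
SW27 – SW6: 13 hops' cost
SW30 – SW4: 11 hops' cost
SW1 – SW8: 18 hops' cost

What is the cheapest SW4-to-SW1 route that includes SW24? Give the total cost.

Shortest SW4→SW24: SW4 → SW29 → SW27 → SW24 = 31
Best SW24 to SW1: SW24 → SW1 costing 23
Total via SW24: 31 + 23 = 54 hops' cost.

54 hops' cost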